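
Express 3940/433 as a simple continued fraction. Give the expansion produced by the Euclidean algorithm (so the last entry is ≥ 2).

[9; 10, 14, 3]

3940 = 9·433 + 43
433 = 10·43 + 3
43 = 14·3 + 1
3 = 3·1 + 0  (stop)
So 3940/433 = [9; 10, 14, 3].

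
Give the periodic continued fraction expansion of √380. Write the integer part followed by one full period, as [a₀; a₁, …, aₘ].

a₀ = ⌊√380⌋ = 19.

[19; 2, 38]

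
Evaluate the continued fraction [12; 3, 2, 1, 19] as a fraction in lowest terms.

2423/197

Fold from the inside: start with 19/1.
  1 + 1/19 = 20/19
  2 + 19/20 = 59/20
  3 + 20/59 = 197/59
  12 + 59/197 = 2423/197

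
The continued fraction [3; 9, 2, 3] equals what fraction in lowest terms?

Fold from the inside: start with 3/1.
  2 + 1/3 = 7/3
  9 + 3/7 = 66/7
  3 + 7/66 = 205/66

205/66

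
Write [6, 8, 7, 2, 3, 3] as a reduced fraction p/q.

8517/1391

Using pₖ = aₖpₖ₋₁ + pₖ₋₂ and qₖ = aₖqₖ₋₁ + qₖ₋₂:
  k=0: a=6, p=6, q=1
  k=1: a=8, p=49, q=8
  k=2: a=7, p=349, q=57
  k=3: a=2, p=747, q=122
  k=4: a=3, p=2590, q=423
  k=5: a=3, p=8517, q=1391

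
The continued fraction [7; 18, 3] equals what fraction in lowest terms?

388/55

Fold from the inside: start with 3/1.
  18 + 1/3 = 55/3
  7 + 3/55 = 388/55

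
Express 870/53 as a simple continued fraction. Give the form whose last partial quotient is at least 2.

870 = 16·53 + 22
53 = 2·22 + 9
22 = 2·9 + 4
9 = 2·4 + 1
4 = 4·1 + 0  (stop)
So 870/53 = [16; 2, 2, 2, 4].

[16; 2, 2, 2, 4]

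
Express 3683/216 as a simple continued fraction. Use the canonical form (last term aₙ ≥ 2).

3683 = 17×216 + 11
216 = 19×11 + 7
11 = 1×7 + 4
7 = 1×4 + 3
4 = 1×3 + 1
3 = 3×1 + 0  (stop)
So 3683/216 = [17; 19, 1, 1, 1, 3].

[17; 19, 1, 1, 1, 3]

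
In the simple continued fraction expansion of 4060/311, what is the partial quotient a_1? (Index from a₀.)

18

4060 = 13·311 + 17   →  a_0 = 13
311 = 18·17 + 5   →  a_1 = 18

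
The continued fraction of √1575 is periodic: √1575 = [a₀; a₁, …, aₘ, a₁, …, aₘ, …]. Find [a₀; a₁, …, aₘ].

[39; 1, 2, 5, 2, 1, 78]

a₀ = ⌊√1575⌋ = 39.
With m₀=0, d₀=1 and mₖ₊₁ = dₖaₖ − mₖ, dₖ₊₁ = (n − mₖ₊₁²)/dₖ, aₖ₊₁ = ⌊(a₀+mₖ₊₁)/dₖ₊₁⌋:
  k=1: m=39, d=54, a=1
  k=2: m=15, d=25, a=2
  k=3: m=35, d=14, a=5
  k=4: m=35, d=25, a=2
  k=5: m=15, d=54, a=1
  k=6: m=39, d=1, a=78
d=1 and a=2a₀=78 at k=6, so the next step gives (m, d) = (39, 54) again — its k=1 value — and the period has length 6.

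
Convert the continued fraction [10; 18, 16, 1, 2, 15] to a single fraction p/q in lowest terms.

Fold from the inside: start with 15/1.
  2 + 1/15 = 31/15
  1 + 15/31 = 46/31
  16 + 31/46 = 767/46
  18 + 46/767 = 13852/767
  10 + 767/13852 = 139287/13852

139287/13852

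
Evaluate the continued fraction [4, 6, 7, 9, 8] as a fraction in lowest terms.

13267/3187

Fold from the inside: start with 8/1.
  9 + 1/8 = 73/8
  7 + 8/73 = 519/73
  6 + 73/519 = 3187/519
  4 + 519/3187 = 13267/3187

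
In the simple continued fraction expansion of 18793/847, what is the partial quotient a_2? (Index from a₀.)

3

18793 = 22·847 + 159   →  a_0 = 22
847 = 5·159 + 52   →  a_1 = 5
159 = 3·52 + 3   →  a_2 = 3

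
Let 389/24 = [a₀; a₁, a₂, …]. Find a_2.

1

389 = 16·24 + 5   →  a_0 = 16
24 = 4·5 + 4   →  a_1 = 4
5 = 1·4 + 1   →  a_2 = 1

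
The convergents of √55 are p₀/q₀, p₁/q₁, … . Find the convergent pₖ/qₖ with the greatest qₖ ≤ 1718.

6593/889

√55 = [7; 2, 2, 2, 14, …] (period length 4).
Convergents:
  p_0/q_0 = 7/1
  p_1/q_1 = 15/2
  p_2/q_2 = 37/5
  p_3/q_3 = 89/12
  p_4/q_4 = 1283/173
  p_5/q_5 = 2655/358
  p_6/q_6 = 6593/889
  p_7/q_7 = 15841/2136
q_6 = 889 ≤ 1718 < 2136 = q_7, so the answer is 6593/889.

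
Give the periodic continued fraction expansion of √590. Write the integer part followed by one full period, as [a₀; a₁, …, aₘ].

a₀ = ⌊√590⌋ = 24.
With m₀=0, d₀=1 and mₖ₊₁ = dₖaₖ − mₖ, dₖ₊₁ = (n − mₖ₊₁²)/dₖ, aₖ₊₁ = ⌊(a₀+mₖ₊₁)/dₖ₊₁⌋:
  k=1: m=24, d=14, a=3
  k=2: m=18, d=19, a=2
  k=3: m=20, d=10, a=4
  k=4: m=20, d=19, a=2
  k=5: m=18, d=14, a=3
  k=6: m=24, d=1, a=48
d=1 and a=2a₀=48 at k=6, so the next step gives (m, d) = (24, 14) again — its k=1 value — and the period has length 6.

[24; 3, 2, 4, 2, 3, 48]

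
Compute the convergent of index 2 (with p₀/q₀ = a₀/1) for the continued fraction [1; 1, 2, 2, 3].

5/3

Using pₖ = aₖpₖ₋₁ + pₖ₋₂, qₖ = aₖqₖ₋₁ + qₖ₋₂ (with p₋₁=1, p₋₂=0, q₋₁=0, q₋₂=1):
  k=0: a=1, p=1, q=1
  k=1: a=1, p=2, q=1
  k=2: a=2, p=5, q=3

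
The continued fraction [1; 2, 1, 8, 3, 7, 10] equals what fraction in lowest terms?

8089/6011

Using pₖ = aₖpₖ₋₁ + pₖ₋₂ and qₖ = aₖqₖ₋₁ + qₖ₋₂:
  k=0: a=1, p=1, q=1
  k=1: a=2, p=3, q=2
  k=2: a=1, p=4, q=3
  k=3: a=8, p=35, q=26
  k=4: a=3, p=109, q=81
  k=5: a=7, p=798, q=593
  k=6: a=10, p=8089, q=6011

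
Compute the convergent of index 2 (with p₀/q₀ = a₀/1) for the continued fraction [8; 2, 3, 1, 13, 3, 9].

59/7

Using pₖ = aₖpₖ₋₁ + pₖ₋₂, qₖ = aₖqₖ₋₁ + qₖ₋₂ (with p₋₁=1, p₋₂=0, q₋₁=0, q₋₂=1):
  k=0: a=8, p=8, q=1
  k=1: a=2, p=17, q=2
  k=2: a=3, p=59, q=7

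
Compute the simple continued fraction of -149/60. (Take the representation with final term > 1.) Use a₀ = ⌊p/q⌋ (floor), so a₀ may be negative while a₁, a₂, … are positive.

[-3; 1, 1, 14, 2]

-149 = -3*60 + 31
60 = 1*31 + 29
31 = 1*29 + 2
29 = 14*2 + 1
2 = 2*1 + 0  (stop)
So -149/60 = [-3; 1, 1, 14, 2].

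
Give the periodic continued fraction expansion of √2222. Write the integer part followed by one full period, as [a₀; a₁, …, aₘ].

a₀ = ⌊√2222⌋ = 47.

[47; 7, 4, 7, 94]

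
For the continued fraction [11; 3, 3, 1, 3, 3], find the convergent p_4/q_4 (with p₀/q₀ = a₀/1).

554/49

Using pₖ = aₖpₖ₋₁ + pₖ₋₂, qₖ = aₖqₖ₋₁ + qₖ₋₂ (with p₋₁=1, p₋₂=0, q₋₁=0, q₋₂=1):
  k=0: a=11, p=11, q=1
  k=1: a=3, p=34, q=3
  k=2: a=3, p=113, q=10
  k=3: a=1, p=147, q=13
  k=4: a=3, p=554, q=49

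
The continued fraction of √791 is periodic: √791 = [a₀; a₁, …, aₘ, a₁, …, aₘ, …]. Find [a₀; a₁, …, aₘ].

a₀ = ⌊√791⌋ = 28.
With m₀=0, d₀=1 and mₖ₊₁ = dₖaₖ − mₖ, dₖ₊₁ = (n − mₖ₊₁²)/dₖ, aₖ₊₁ = ⌊(a₀+mₖ₊₁)/dₖ₊₁⌋:
  k=1: m=28, d=7, a=8
  k=2: m=28, d=1, a=56
d=1 and a=2a₀=56 at k=2, so the next step gives (m, d) = (28, 7) again — its k=1 value — and the period has length 2.

[28; 8, 56]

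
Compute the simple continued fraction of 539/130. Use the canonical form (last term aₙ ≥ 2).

539 = 4*130 + 19
130 = 6*19 + 16
19 = 1*16 + 3
16 = 5*3 + 1
3 = 3*1 + 0  (stop)
So 539/130 = [4; 6, 1, 5, 3].

[4; 6, 1, 5, 3]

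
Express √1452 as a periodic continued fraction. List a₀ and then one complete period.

[38; 9, 1, 1, 18, 1, 1, 9, 76]

a₀ = ⌊√1452⌋ = 38.
With m₀=0, d₀=1 and mₖ₊₁ = dₖaₖ − mₖ, dₖ₊₁ = (n − mₖ₊₁²)/dₖ, aₖ₊₁ = ⌊(a₀+mₖ₊₁)/dₖ₊₁⌋:
  k=1: m=38, d=8, a=9
  k=2: m=34, d=37, a=1
  k=3: m=3, d=39, a=1
  k=4: m=36, d=4, a=18
  k=5: m=36, d=39, a=1
  k=6: m=3, d=37, a=1
  k=7: m=34, d=8, a=9
  k=8: m=38, d=1, a=76
d=1 and a=2a₀=76 at k=8, so the next step gives (m, d) = (38, 8) again — its k=1 value — and the period has length 8.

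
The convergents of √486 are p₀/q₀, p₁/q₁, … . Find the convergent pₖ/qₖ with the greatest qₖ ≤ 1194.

21362/969

√486 = [22; 22, 44, …] (period length 2).
Convergents:
  p_0/q_0 = 22/1
  p_1/q_1 = 485/22
  p_2/q_2 = 21362/969
  p_3/q_3 = 470449/21340
q_2 = 969 ≤ 1194 < 21340 = q_3, so the answer is 21362/969.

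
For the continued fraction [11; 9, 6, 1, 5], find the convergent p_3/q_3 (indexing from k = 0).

711/64

Using pₖ = aₖpₖ₋₁ + pₖ₋₂, qₖ = aₖqₖ₋₁ + qₖ₋₂ (with p₋₁=1, p₋₂=0, q₋₁=0, q₋₂=1):
  k=0: a=11, p=11, q=1
  k=1: a=9, p=100, q=9
  k=2: a=6, p=611, q=55
  k=3: a=1, p=711, q=64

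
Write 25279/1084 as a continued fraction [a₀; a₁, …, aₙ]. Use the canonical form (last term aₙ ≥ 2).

25279 = 23*1084 + 347
1084 = 3*347 + 43
347 = 8*43 + 3
43 = 14*3 + 1
3 = 3*1 + 0  (stop)
So 25279/1084 = [23; 3, 8, 14, 3].

[23; 3, 8, 14, 3]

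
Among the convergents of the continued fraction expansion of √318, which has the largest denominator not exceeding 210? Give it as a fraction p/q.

√318 = [17; 1, 4, 1, 34, …] (period length 4).
Convergents:
  p_0/q_0 = 17/1
  p_1/q_1 = 18/1
  p_2/q_2 = 89/5
  p_3/q_3 = 107/6
  p_4/q_4 = 3727/209
  p_5/q_5 = 3834/215
q_4 = 209 ≤ 210 < 215 = q_5, so the answer is 3727/209.

3727/209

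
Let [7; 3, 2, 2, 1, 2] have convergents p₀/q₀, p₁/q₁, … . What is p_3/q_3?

Using pₖ = aₖpₖ₋₁ + pₖ₋₂, qₖ = aₖqₖ₋₁ + qₖ₋₂ (with p₋₁=1, p₋₂=0, q₋₁=0, q₋₂=1):
  k=0: a=7, p=7, q=1
  k=1: a=3, p=22, q=3
  k=2: a=2, p=51, q=7
  k=3: a=2, p=124, q=17

124/17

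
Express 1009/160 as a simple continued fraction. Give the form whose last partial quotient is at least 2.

[6; 3, 3, 1, 3, 3]

1009 = 6×160 + 49
160 = 3×49 + 13
49 = 3×13 + 10
13 = 1×10 + 3
10 = 3×3 + 1
3 = 3×1 + 0  (stop)
So 1009/160 = [6; 3, 3, 1, 3, 3].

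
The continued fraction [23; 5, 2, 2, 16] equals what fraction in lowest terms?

10271/443

Fold from the inside: start with 16/1.
  2 + 1/16 = 33/16
  2 + 16/33 = 82/33
  5 + 33/82 = 443/82
  23 + 82/443 = 10271/443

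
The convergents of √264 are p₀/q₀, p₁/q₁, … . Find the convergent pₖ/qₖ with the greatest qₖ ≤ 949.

8449/520

√264 = [16; 4, 32, …] (period length 2).
Convergents:
  p_0/q_0 = 16/1
  p_1/q_1 = 65/4
  p_2/q_2 = 2096/129
  p_3/q_3 = 8449/520
  p_4/q_4 = 272464/16769
q_3 = 520 ≤ 949 < 16769 = q_4, so the answer is 8449/520.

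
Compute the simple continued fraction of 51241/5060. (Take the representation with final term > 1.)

[10; 7, 1, 8, 2, 2, 1, 9]

51241 = 10×5060 + 641
5060 = 7×641 + 573
641 = 1×573 + 68
573 = 8×68 + 29
68 = 2×29 + 10
29 = 2×10 + 9
10 = 1×9 + 1
9 = 9×1 + 0  (stop)
So 51241/5060 = [10; 7, 1, 8, 2, 2, 1, 9].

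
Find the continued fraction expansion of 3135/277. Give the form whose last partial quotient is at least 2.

3135 = 11·277 + 88
277 = 3·88 + 13
88 = 6·13 + 10
13 = 1·10 + 3
10 = 3·3 + 1
3 = 3·1 + 0  (stop)
So 3135/277 = [11; 3, 6, 1, 3, 3].

[11; 3, 6, 1, 3, 3]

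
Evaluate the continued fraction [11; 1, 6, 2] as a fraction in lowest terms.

Fold from the inside: start with 2/1.
  6 + 1/2 = 13/2
  1 + 2/13 = 15/13
  11 + 13/15 = 178/15

178/15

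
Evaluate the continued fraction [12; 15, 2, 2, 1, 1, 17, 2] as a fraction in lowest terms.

80726/6691

Using pₖ = aₖpₖ₋₁ + pₖ₋₂ and qₖ = aₖqₖ₋₁ + qₖ₋₂:
  k=0: a=12, p=12, q=1
  k=1: a=15, p=181, q=15
  k=2: a=2, p=374, q=31
  k=3: a=2, p=929, q=77
  k=4: a=1, p=1303, q=108
  k=5: a=1, p=2232, q=185
  k=6: a=17, p=39247, q=3253
  k=7: a=2, p=80726, q=6691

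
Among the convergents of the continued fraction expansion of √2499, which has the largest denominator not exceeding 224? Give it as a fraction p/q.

4999/100

√2499 = [49; 1, 98, …] (period length 2).
Convergents:
  p_0/q_0 = 49/1
  p_1/q_1 = 50/1
  p_2/q_2 = 4949/99
  p_3/q_3 = 4999/100
  p_4/q_4 = 494851/9899
q_3 = 100 ≤ 224 < 9899 = q_4, so the answer is 4999/100.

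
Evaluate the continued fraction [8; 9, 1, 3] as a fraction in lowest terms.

316/39

Fold from the inside: start with 3/1.
  1 + 1/3 = 4/3
  9 + 3/4 = 39/4
  8 + 4/39 = 316/39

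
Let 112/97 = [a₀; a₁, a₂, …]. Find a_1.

112 = 1·97 + 15   →  a_0 = 1
97 = 6·15 + 7   →  a_1 = 6

6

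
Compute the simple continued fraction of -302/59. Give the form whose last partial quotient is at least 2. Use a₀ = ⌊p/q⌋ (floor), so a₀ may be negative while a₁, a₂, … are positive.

-302 = -6*59 + 52
59 = 1*52 + 7
52 = 7*7 + 3
7 = 2*3 + 1
3 = 3*1 + 0  (stop)
So -302/59 = [-6; 1, 7, 2, 3].

[-6; 1, 7, 2, 3]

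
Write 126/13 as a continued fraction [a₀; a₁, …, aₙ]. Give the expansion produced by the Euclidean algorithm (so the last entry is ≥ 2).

126 = 9×13 + 9
13 = 1×9 + 4
9 = 2×4 + 1
4 = 4×1 + 0  (stop)
So 126/13 = [9; 1, 2, 4].

[9; 1, 2, 4]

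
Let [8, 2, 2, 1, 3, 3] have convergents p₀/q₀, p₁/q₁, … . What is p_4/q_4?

219/26

Using pₖ = aₖpₖ₋₁ + pₖ₋₂, qₖ = aₖqₖ₋₁ + qₖ₋₂ (with p₋₁=1, p₋₂=0, q₋₁=0, q₋₂=1):
  k=0: a=8, p=8, q=1
  k=1: a=2, p=17, q=2
  k=2: a=2, p=42, q=5
  k=3: a=1, p=59, q=7
  k=4: a=3, p=219, q=26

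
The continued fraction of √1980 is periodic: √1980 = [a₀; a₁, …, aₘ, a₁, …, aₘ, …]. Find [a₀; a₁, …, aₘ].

a₀ = ⌊√1980⌋ = 44.
With m₀=0, d₀=1 and mₖ₊₁ = dₖaₖ − mₖ, dₖ₊₁ = (n − mₖ₊₁²)/dₖ, aₖ₊₁ = ⌊(a₀+mₖ₊₁)/dₖ₊₁⌋:
  k=1: m=44, d=44, a=2
  k=2: m=44, d=1, a=88
d=1 and a=2a₀=88 at k=2, so the next step gives (m, d) = (44, 44) again — its k=1 value — and the period has length 2.

[44; 2, 88]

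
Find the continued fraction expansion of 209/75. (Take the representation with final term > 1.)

[2; 1, 3, 1, 2, 5]

209 = 2·75 + 59
75 = 1·59 + 16
59 = 3·16 + 11
16 = 1·11 + 5
11 = 2·5 + 1
5 = 5·1 + 0  (stop)
So 209/75 = [2; 1, 3, 1, 2, 5].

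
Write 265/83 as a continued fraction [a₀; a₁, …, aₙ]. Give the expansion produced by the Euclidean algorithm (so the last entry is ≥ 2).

[3; 5, 5, 3]

265 = 3·83 + 16
83 = 5·16 + 3
16 = 5·3 + 1
3 = 3·1 + 0  (stop)
So 265/83 = [3; 5, 5, 3].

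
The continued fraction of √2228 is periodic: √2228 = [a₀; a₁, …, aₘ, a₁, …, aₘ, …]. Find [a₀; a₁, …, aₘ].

[47; 4, 1, 22, 1, 4, 94]

a₀ = ⌊√2228⌋ = 47.
With m₀=0, d₀=1 and mₖ₊₁ = dₖaₖ − mₖ, dₖ₊₁ = (n − mₖ₊₁²)/dₖ, aₖ₊₁ = ⌊(a₀+mₖ₊₁)/dₖ₊₁⌋:
  k=1: m=47, d=19, a=4
  k=2: m=29, d=73, a=1
  k=3: m=44, d=4, a=22
  k=4: m=44, d=73, a=1
  k=5: m=29, d=19, a=4
  k=6: m=47, d=1, a=94
d=1 and a=2a₀=94 at k=6, so the next step gives (m, d) = (47, 19) again — its k=1 value — and the period has length 6.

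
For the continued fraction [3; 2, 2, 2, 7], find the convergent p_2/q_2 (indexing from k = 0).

Using pₖ = aₖpₖ₋₁ + pₖ₋₂, qₖ = aₖqₖ₋₁ + qₖ₋₂ (with p₋₁=1, p₋₂=0, q₋₁=0, q₋₂=1):
  k=0: a=3, p=3, q=1
  k=1: a=2, p=7, q=2
  k=2: a=2, p=17, q=5

17/5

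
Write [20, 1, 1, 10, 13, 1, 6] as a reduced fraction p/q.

Fold from the inside: start with 6/1.
  1 + 1/6 = 7/6
  13 + 6/7 = 97/7
  10 + 7/97 = 977/97
  1 + 97/977 = 1074/977
  1 + 977/1074 = 2051/1074
  20 + 1074/2051 = 42094/2051

42094/2051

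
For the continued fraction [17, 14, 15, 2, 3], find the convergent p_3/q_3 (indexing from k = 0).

Using pₖ = aₖpₖ₋₁ + pₖ₋₂, qₖ = aₖqₖ₋₁ + qₖ₋₂ (with p₋₁=1, p₋₂=0, q₋₁=0, q₋₂=1):
  k=0: a=17, p=17, q=1
  k=1: a=14, p=239, q=14
  k=2: a=15, p=3602, q=211
  k=3: a=2, p=7443, q=436

7443/436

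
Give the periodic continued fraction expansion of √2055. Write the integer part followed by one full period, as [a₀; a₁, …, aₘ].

a₀ = ⌊√2055⌋ = 45.
With m₀=0, d₀=1 and mₖ₊₁ = dₖaₖ − mₖ, dₖ₊₁ = (n − mₖ₊₁²)/dₖ, aₖ₊₁ = ⌊(a₀+mₖ₊₁)/dₖ₊₁⌋:
  k=1: m=45, d=30, a=3
  k=2: m=45, d=1, a=90
d=1 and a=2a₀=90 at k=2, so the next step gives (m, d) = (45, 30) again — its k=1 value — and the period has length 2.

[45; 3, 90]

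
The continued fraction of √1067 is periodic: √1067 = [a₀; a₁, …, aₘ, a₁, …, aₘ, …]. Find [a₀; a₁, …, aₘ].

a₀ = ⌊√1067⌋ = 32.
With m₀=0, d₀=1 and mₖ₊₁ = dₖaₖ − mₖ, dₖ₊₁ = (n − mₖ₊₁²)/dₖ, aₖ₊₁ = ⌊(a₀+mₖ₊₁)/dₖ₊₁⌋:
  k=1: m=32, d=43, a=1
  k=2: m=11, d=22, a=1
  k=3: m=11, d=43, a=1
  k=4: m=32, d=1, a=64
d=1 and a=2a₀=64 at k=4, so the next step gives (m, d) = (32, 43) again — its k=1 value — and the period has length 4.

[32; 1, 1, 1, 64]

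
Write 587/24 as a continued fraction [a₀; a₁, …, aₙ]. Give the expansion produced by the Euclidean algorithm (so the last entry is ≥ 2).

587 = 24×24 + 11
24 = 2×11 + 2
11 = 5×2 + 1
2 = 2×1 + 0  (stop)
So 587/24 = [24; 2, 5, 2].

[24; 2, 5, 2]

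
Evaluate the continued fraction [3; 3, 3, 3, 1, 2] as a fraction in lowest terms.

Using pₖ = aₖpₖ₋₁ + pₖ₋₂ and qₖ = aₖqₖ₋₁ + qₖ₋₂:
  k=0: a=3, p=3, q=1
  k=1: a=3, p=10, q=3
  k=2: a=3, p=33, q=10
  k=3: a=3, p=109, q=33
  k=4: a=1, p=142, q=43
  k=5: a=2, p=393, q=119

393/119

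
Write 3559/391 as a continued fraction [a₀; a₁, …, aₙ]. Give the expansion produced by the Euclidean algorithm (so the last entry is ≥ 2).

3559 = 9*391 + 40
391 = 9*40 + 31
40 = 1*31 + 9
31 = 3*9 + 4
9 = 2*4 + 1
4 = 4*1 + 0  (stop)
So 3559/391 = [9; 9, 1, 3, 2, 4].

[9; 9, 1, 3, 2, 4]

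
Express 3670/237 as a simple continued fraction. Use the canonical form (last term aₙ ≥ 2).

[15; 2, 16, 2, 3]

3670 = 15*237 + 115
237 = 2*115 + 7
115 = 16*7 + 3
7 = 2*3 + 1
3 = 3*1 + 0  (stop)
So 3670/237 = [15; 2, 16, 2, 3].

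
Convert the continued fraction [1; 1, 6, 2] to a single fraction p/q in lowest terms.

Using pₖ = aₖpₖ₋₁ + pₖ₋₂ and qₖ = aₖqₖ₋₁ + qₖ₋₂:
  k=0: a=1, p=1, q=1
  k=1: a=1, p=2, q=1
  k=2: a=6, p=13, q=7
  k=3: a=2, p=28, q=15

28/15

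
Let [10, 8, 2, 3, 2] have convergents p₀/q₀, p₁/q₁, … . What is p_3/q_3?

597/59

Using pₖ = aₖpₖ₋₁ + pₖ₋₂, qₖ = aₖqₖ₋₁ + qₖ₋₂ (with p₋₁=1, p₋₂=0, q₋₁=0, q₋₂=1):
  k=0: a=10, p=10, q=1
  k=1: a=8, p=81, q=8
  k=2: a=2, p=172, q=17
  k=3: a=3, p=597, q=59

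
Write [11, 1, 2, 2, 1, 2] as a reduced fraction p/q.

316/27

Fold from the inside: start with 2/1.
  1 + 1/2 = 3/2
  2 + 2/3 = 8/3
  2 + 3/8 = 19/8
  1 + 8/19 = 27/19
  11 + 19/27 = 316/27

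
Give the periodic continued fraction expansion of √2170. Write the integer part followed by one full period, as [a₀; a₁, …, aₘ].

[46; 1, 1, 2, 1, 1, 92]

a₀ = ⌊√2170⌋ = 46.
With m₀=0, d₀=1 and mₖ₊₁ = dₖaₖ − mₖ, dₖ₊₁ = (n − mₖ₊₁²)/dₖ, aₖ₊₁ = ⌊(a₀+mₖ₊₁)/dₖ₊₁⌋:
  k=1: m=46, d=54, a=1
  k=2: m=8, d=39, a=1
  k=3: m=31, d=31, a=2
  k=4: m=31, d=39, a=1
  k=5: m=8, d=54, a=1
  k=6: m=46, d=1, a=92
d=1 and a=2a₀=92 at k=6, so the next step gives (m, d) = (46, 54) again — its k=1 value — and the period has length 6.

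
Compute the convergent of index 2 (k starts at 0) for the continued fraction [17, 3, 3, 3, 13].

173/10

Using pₖ = aₖpₖ₋₁ + pₖ₋₂, qₖ = aₖqₖ₋₁ + qₖ₋₂ (with p₋₁=1, p₋₂=0, q₋₁=0, q₋₂=1):
  k=0: a=17, p=17, q=1
  k=1: a=3, p=52, q=3
  k=2: a=3, p=173, q=10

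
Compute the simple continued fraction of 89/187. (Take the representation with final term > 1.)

[0; 2, 9, 1, 8]

89 = 0×187 + 89
187 = 2×89 + 9
89 = 9×9 + 8
9 = 1×8 + 1
8 = 8×1 + 0  (stop)
So 89/187 = [0; 2, 9, 1, 8].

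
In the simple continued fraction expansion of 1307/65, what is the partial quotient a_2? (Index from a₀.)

3

1307 = 20·65 + 7   →  a_0 = 20
65 = 9·7 + 2   →  a_1 = 9
7 = 3·2 + 1   →  a_2 = 3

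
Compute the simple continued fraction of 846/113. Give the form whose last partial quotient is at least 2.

[7; 2, 18, 3]

846 = 7*113 + 55
113 = 2*55 + 3
55 = 18*3 + 1
3 = 3*1 + 0  (stop)
So 846/113 = [7; 2, 18, 3].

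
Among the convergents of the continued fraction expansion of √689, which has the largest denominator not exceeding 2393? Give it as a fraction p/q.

22049/840

√689 = [26; 4, 52, …] (period length 2).
Convergents:
  p_0/q_0 = 26/1
  p_1/q_1 = 105/4
  p_2/q_2 = 5486/209
  p_3/q_3 = 22049/840
  p_4/q_4 = 1152034/43889
q_3 = 840 ≤ 2393 < 43889 = q_4, so the answer is 22049/840.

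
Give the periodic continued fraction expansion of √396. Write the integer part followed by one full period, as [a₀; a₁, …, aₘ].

[19; 1, 8, 1, 38]

a₀ = ⌊√396⌋ = 19.
With m₀=0, d₀=1 and mₖ₊₁ = dₖaₖ − mₖ, dₖ₊₁ = (n − mₖ₊₁²)/dₖ, aₖ₊₁ = ⌊(a₀+mₖ₊₁)/dₖ₊₁⌋:
  k=1: m=19, d=35, a=1
  k=2: m=16, d=4, a=8
  k=3: m=16, d=35, a=1
  k=4: m=19, d=1, a=38
d=1 and a=2a₀=38 at k=4, so the next step gives (m, d) = (19, 35) again — its k=1 value — and the period has length 4.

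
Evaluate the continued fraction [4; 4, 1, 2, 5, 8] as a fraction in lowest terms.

Fold from the inside: start with 8/1.
  5 + 1/8 = 41/8
  2 + 8/41 = 90/41
  1 + 41/90 = 131/90
  4 + 90/131 = 614/131
  4 + 131/614 = 2587/614

2587/614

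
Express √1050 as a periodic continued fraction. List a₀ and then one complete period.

[32; 2, 2, 10, 2, 2, 64]

a₀ = ⌊√1050⌋ = 32.
With m₀=0, d₀=1 and mₖ₊₁ = dₖaₖ − mₖ, dₖ₊₁ = (n − mₖ₊₁²)/dₖ, aₖ₊₁ = ⌊(a₀+mₖ₊₁)/dₖ₊₁⌋:
  k=1: m=32, d=26, a=2
  k=2: m=20, d=25, a=2
  k=3: m=30, d=6, a=10
  k=4: m=30, d=25, a=2
  k=5: m=20, d=26, a=2
  k=6: m=32, d=1, a=64
d=1 and a=2a₀=64 at k=6, so the next step gives (m, d) = (32, 26) again — its k=1 value — and the period has length 6.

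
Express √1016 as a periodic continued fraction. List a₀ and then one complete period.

a₀ = ⌊√1016⌋ = 31.
With m₀=0, d₀=1 and mₖ₊₁ = dₖaₖ − mₖ, dₖ₊₁ = (n − mₖ₊₁²)/dₖ, aₖ₊₁ = ⌊(a₀+mₖ₊₁)/dₖ₊₁⌋:
  k=1: m=31, d=55, a=1
  k=2: m=24, d=8, a=6
  k=3: m=24, d=55, a=1
  k=4: m=31, d=1, a=62
d=1 and a=2a₀=62 at k=4, so the next step gives (m, d) = (31, 55) again — its k=1 value — and the period has length 4.

[31; 1, 6, 1, 62]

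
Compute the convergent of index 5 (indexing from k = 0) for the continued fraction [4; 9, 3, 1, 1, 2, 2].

Using pₖ = aₖpₖ₋₁ + pₖ₋₂, qₖ = aₖqₖ₋₁ + qₖ₋₂ (with p₋₁=1, p₋₂=0, q₋₁=0, q₋₂=1):
  k=0: a=4, p=4, q=1
  k=1: a=9, p=37, q=9
  k=2: a=3, p=115, q=28
  k=3: a=1, p=152, q=37
  k=4: a=1, p=267, q=65
  k=5: a=2, p=686, q=167

686/167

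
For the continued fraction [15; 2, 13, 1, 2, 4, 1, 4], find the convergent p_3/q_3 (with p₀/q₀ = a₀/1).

449/29

Using pₖ = aₖpₖ₋₁ + pₖ₋₂, qₖ = aₖqₖ₋₁ + qₖ₋₂ (with p₋₁=1, p₋₂=0, q₋₁=0, q₋₂=1):
  k=0: a=15, p=15, q=1
  k=1: a=2, p=31, q=2
  k=2: a=13, p=418, q=27
  k=3: a=1, p=449, q=29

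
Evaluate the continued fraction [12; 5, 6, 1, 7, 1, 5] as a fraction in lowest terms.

Using pₖ = aₖpₖ₋₁ + pₖ₋₂ and qₖ = aₖqₖ₋₁ + qₖ₋₂:
  k=0: a=12, p=12, q=1
  k=1: a=5, p=61, q=5
  k=2: a=6, p=378, q=31
  k=3: a=1, p=439, q=36
  k=4: a=7, p=3451, q=283
  k=5: a=1, p=3890, q=319
  k=6: a=5, p=22901, q=1878

22901/1878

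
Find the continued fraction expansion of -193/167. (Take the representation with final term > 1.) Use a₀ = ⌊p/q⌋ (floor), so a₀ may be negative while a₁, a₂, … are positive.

[-2; 1, 5, 2, 2, 1, 3]

-193 = -2×167 + 141
167 = 1×141 + 26
141 = 5×26 + 11
26 = 2×11 + 4
11 = 2×4 + 3
4 = 1×3 + 1
3 = 3×1 + 0  (stop)
So -193/167 = [-2; 1, 5, 2, 2, 1, 3].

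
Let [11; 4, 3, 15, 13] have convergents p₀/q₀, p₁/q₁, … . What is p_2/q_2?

Using pₖ = aₖpₖ₋₁ + pₖ₋₂, qₖ = aₖqₖ₋₁ + qₖ₋₂ (with p₋₁=1, p₋₂=0, q₋₁=0, q₋₂=1):
  k=0: a=11, p=11, q=1
  k=1: a=4, p=45, q=4
  k=2: a=3, p=146, q=13

146/13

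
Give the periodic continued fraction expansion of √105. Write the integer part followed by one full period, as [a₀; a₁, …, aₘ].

[10; 4, 20]

a₀ = ⌊√105⌋ = 10.
With m₀=0, d₀=1 and mₖ₊₁ = dₖaₖ − mₖ, dₖ₊₁ = (n − mₖ₊₁²)/dₖ, aₖ₊₁ = ⌊(a₀+mₖ₊₁)/dₖ₊₁⌋:
  k=1: m=10, d=5, a=4
  k=2: m=10, d=1, a=20
d=1 and a=2a₀=20 at k=2, so the next step gives (m, d) = (10, 5) again — its k=1 value — and the period has length 2.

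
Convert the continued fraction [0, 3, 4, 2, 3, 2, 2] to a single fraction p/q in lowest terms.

Using pₖ = aₖpₖ₋₁ + pₖ₋₂ and qₖ = aₖqₖ₋₁ + qₖ₋₂:
  k=0: a=0, p=0, q=1
  k=1: a=3, p=1, q=3
  k=2: a=4, p=4, q=13
  k=3: a=2, p=9, q=29
  k=4: a=3, p=31, q=100
  k=5: a=2, p=71, q=229
  k=6: a=2, p=173, q=558

173/558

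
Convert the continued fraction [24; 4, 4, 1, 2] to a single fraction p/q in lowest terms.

1430/59

Fold from the inside: start with 2/1.
  1 + 1/2 = 3/2
  4 + 2/3 = 14/3
  4 + 3/14 = 59/14
  24 + 14/59 = 1430/59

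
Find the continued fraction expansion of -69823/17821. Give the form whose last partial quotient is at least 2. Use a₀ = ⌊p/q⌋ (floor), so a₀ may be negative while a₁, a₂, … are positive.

[-4; 12, 5, 18, 16]

-69823 = -4×17821 + 1461
17821 = 12×1461 + 289
1461 = 5×289 + 16
289 = 18×16 + 1
16 = 16×1 + 0  (stop)
So -69823/17821 = [-4; 12, 5, 18, 16].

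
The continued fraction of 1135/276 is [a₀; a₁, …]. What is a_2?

1135 = 4·276 + 31   →  a_0 = 4
276 = 8·31 + 28   →  a_1 = 8
31 = 1·28 + 3   →  a_2 = 1

1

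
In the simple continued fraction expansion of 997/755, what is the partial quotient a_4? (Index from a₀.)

997 = 1·755 + 242   →  a_0 = 1
755 = 3·242 + 29   →  a_1 = 3
242 = 8·29 + 10   →  a_2 = 8
29 = 2·10 + 9   →  a_3 = 2
10 = 1·9 + 1   →  a_4 = 1

1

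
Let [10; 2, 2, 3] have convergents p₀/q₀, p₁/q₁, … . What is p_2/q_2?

52/5

Using pₖ = aₖpₖ₋₁ + pₖ₋₂, qₖ = aₖqₖ₋₁ + qₖ₋₂ (with p₋₁=1, p₋₂=0, q₋₁=0, q₋₂=1):
  k=0: a=10, p=10, q=1
  k=1: a=2, p=21, q=2
  k=2: a=2, p=52, q=5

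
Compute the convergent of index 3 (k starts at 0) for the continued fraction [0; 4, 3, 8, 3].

25/108

Using pₖ = aₖpₖ₋₁ + pₖ₋₂, qₖ = aₖqₖ₋₁ + qₖ₋₂ (with p₋₁=1, p₋₂=0, q₋₁=0, q₋₂=1):
  k=0: a=0, p=0, q=1
  k=1: a=4, p=1, q=4
  k=2: a=3, p=3, q=13
  k=3: a=8, p=25, q=108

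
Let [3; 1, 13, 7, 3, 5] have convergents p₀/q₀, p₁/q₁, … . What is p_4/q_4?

Using pₖ = aₖpₖ₋₁ + pₖ₋₂, qₖ = aₖqₖ₋₁ + qₖ₋₂ (with p₋₁=1, p₋₂=0, q₋₁=0, q₋₂=1):
  k=0: a=3, p=3, q=1
  k=1: a=1, p=4, q=1
  k=2: a=13, p=55, q=14
  k=3: a=7, p=389, q=99
  k=4: a=3, p=1222, q=311

1222/311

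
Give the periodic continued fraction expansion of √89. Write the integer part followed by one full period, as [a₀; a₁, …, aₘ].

a₀ = ⌊√89⌋ = 9.

[9; 2, 3, 3, 2, 18]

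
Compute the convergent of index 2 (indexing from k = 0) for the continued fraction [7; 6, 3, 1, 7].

136/19

Using pₖ = aₖpₖ₋₁ + pₖ₋₂, qₖ = aₖqₖ₋₁ + qₖ₋₂ (with p₋₁=1, p₋₂=0, q₋₁=0, q₋₂=1):
  k=0: a=7, p=7, q=1
  k=1: a=6, p=43, q=6
  k=2: a=3, p=136, q=19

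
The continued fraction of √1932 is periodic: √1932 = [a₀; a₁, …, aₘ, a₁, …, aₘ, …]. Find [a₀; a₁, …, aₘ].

[43; 1, 20, 1, 86]

a₀ = ⌊√1932⌋ = 43.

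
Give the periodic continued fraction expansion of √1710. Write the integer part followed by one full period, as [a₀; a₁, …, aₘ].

a₀ = ⌊√1710⌋ = 41.
With m₀=0, d₀=1 and mₖ₊₁ = dₖaₖ − mₖ, dₖ₊₁ = (n − mₖ₊₁²)/dₖ, aₖ₊₁ = ⌊(a₀+mₖ₊₁)/dₖ₊₁⌋:
  k=1: m=41, d=29, a=2
  k=2: m=17, d=49, a=1
  k=3: m=32, d=14, a=5
  k=4: m=38, d=19, a=4
  k=5: m=38, d=14, a=5
  k=6: m=32, d=49, a=1
  k=7: m=17, d=29, a=2
  k=8: m=41, d=1, a=82
d=1 and a=2a₀=82 at k=8, so the next step gives (m, d) = (41, 29) again — its k=1 value — and the period has length 8.

[41; 2, 1, 5, 4, 5, 1, 2, 82]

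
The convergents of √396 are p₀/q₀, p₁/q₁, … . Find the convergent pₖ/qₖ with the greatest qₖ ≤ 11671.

79201/3980

√396 = [19; 1, 8, 1, 38, …] (period length 4).
Convergents:
  p_0/q_0 = 19/1
  p_1/q_1 = 20/1
  p_2/q_2 = 179/9
  p_3/q_3 = 199/10
  p_4/q_4 = 7741/389
  p_5/q_5 = 7940/399
  p_6/q_6 = 71261/3581
  p_7/q_7 = 79201/3980
  p_8/q_8 = 3080899/154821
q_7 = 3980 ≤ 11671 < 154821 = q_8, so the answer is 79201/3980.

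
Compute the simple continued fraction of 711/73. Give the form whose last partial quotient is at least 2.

711 = 9·73 + 54
73 = 1·54 + 19
54 = 2·19 + 16
19 = 1·16 + 3
16 = 5·3 + 1
3 = 3·1 + 0  (stop)
So 711/73 = [9; 1, 2, 1, 5, 3].

[9; 1, 2, 1, 5, 3]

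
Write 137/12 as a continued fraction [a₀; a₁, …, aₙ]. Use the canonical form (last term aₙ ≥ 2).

137 = 11*12 + 5
12 = 2*5 + 2
5 = 2*2 + 1
2 = 2*1 + 0  (stop)
So 137/12 = [11; 2, 2, 2].

[11; 2, 2, 2]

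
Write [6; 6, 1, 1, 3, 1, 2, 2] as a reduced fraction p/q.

2381/387

Fold from the inside: start with 2/1.
  2 + 1/2 = 5/2
  1 + 2/5 = 7/5
  3 + 5/7 = 26/7
  1 + 7/26 = 33/26
  1 + 26/33 = 59/33
  6 + 33/59 = 387/59
  6 + 59/387 = 2381/387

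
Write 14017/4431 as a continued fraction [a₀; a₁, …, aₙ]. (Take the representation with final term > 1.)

14017 = 3*4431 + 724
4431 = 6*724 + 87
724 = 8*87 + 28
87 = 3*28 + 3
28 = 9*3 + 1
3 = 3*1 + 0  (stop)
So 14017/4431 = [3; 6, 8, 3, 9, 3].

[3; 6, 8, 3, 9, 3]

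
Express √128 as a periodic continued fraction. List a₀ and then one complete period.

a₀ = ⌊√128⌋ = 11.
With m₀=0, d₀=1 and mₖ₊₁ = dₖaₖ − mₖ, dₖ₊₁ = (n − mₖ₊₁²)/dₖ, aₖ₊₁ = ⌊(a₀+mₖ₊₁)/dₖ₊₁⌋:
  k=1: m=11, d=7, a=3
  k=2: m=10, d=4, a=5
  k=3: m=10, d=7, a=3
  k=4: m=11, d=1, a=22
d=1 and a=2a₀=22 at k=4, so the next step gives (m, d) = (11, 7) again — its k=1 value — and the period has length 4.

[11; 3, 5, 3, 22]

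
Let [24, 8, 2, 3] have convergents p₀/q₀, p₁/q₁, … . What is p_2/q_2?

Using pₖ = aₖpₖ₋₁ + pₖ₋₂, qₖ = aₖqₖ₋₁ + qₖ₋₂ (with p₋₁=1, p₋₂=0, q₋₁=0, q₋₂=1):
  k=0: a=24, p=24, q=1
  k=1: a=8, p=193, q=8
  k=2: a=2, p=410, q=17

410/17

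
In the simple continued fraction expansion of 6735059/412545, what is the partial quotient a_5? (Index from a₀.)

6735059 = 16·412545 + 134339   →  a_0 = 16
412545 = 3·134339 + 9528   →  a_1 = 3
134339 = 14·9528 + 947   →  a_2 = 14
9528 = 10·947 + 58   →  a_3 = 10
947 = 16·58 + 19   →  a_4 = 16
58 = 3·19 + 1   →  a_5 = 3

3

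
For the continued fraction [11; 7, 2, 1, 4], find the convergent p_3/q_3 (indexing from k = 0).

Using pₖ = aₖpₖ₋₁ + pₖ₋₂, qₖ = aₖqₖ₋₁ + qₖ₋₂ (with p₋₁=1, p₋₂=0, q₋₁=0, q₋₂=1):
  k=0: a=11, p=11, q=1
  k=1: a=7, p=78, q=7
  k=2: a=2, p=167, q=15
  k=3: a=1, p=245, q=22

245/22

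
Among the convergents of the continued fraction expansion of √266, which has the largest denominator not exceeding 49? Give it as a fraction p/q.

685/42

√266 = [16; 3, 4, 3, 32, …] (period length 4).
Convergents:
  p_0/q_0 = 16/1
  p_1/q_1 = 49/3
  p_2/q_2 = 212/13
  p_3/q_3 = 685/42
  p_4/q_4 = 22132/1357
q_3 = 42 ≤ 49 < 1357 = q_4, so the answer is 685/42.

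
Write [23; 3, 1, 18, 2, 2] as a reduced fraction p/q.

8906/383

Fold from the inside: start with 2/1.
  2 + 1/2 = 5/2
  18 + 2/5 = 92/5
  1 + 5/92 = 97/92
  3 + 92/97 = 383/97
  23 + 97/383 = 8906/383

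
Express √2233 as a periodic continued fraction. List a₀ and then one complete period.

a₀ = ⌊√2233⌋ = 47.
With m₀=0, d₀=1 and mₖ₊₁ = dₖaₖ − mₖ, dₖ₊₁ = (n − mₖ₊₁²)/dₖ, aₖ₊₁ = ⌊(a₀+mₖ₊₁)/dₖ₊₁⌋:
  k=1: m=47, d=24, a=3
  k=2: m=25, d=67, a=1
  k=3: m=42, d=7, a=12
  k=4: m=42, d=67, a=1
  k=5: m=25, d=24, a=3
  k=6: m=47, d=1, a=94
d=1 and a=2a₀=94 at k=6, so the next step gives (m, d) = (47, 24) again — its k=1 value — and the period has length 6.

[47; 3, 1, 12, 1, 3, 94]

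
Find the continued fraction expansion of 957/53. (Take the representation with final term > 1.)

[18; 17, 1, 2]

957 = 18·53 + 3
53 = 17·3 + 2
3 = 1·2 + 1
2 = 2·1 + 0  (stop)
So 957/53 = [18; 17, 1, 2].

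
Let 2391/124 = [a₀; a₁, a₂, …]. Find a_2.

2391 = 19·124 + 35   →  a_0 = 19
124 = 3·35 + 19   →  a_1 = 3
35 = 1·19 + 16   →  a_2 = 1

1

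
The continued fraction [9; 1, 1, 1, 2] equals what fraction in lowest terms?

Using pₖ = aₖpₖ₋₁ + pₖ₋₂ and qₖ = aₖqₖ₋₁ + qₖ₋₂:
  k=0: a=9, p=9, q=1
  k=1: a=1, p=10, q=1
  k=2: a=1, p=19, q=2
  k=3: a=1, p=29, q=3
  k=4: a=2, p=77, q=8

77/8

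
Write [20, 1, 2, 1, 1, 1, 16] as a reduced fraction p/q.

3793/183

Fold from the inside: start with 16/1.
  1 + 1/16 = 17/16
  1 + 16/17 = 33/17
  1 + 17/33 = 50/33
  2 + 33/50 = 133/50
  1 + 50/133 = 183/133
  20 + 133/183 = 3793/183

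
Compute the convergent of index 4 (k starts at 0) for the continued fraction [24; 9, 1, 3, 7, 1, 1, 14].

Using pₖ = aₖpₖ₋₁ + pₖ₋₂, qₖ = aₖqₖ₋₁ + qₖ₋₂ (with p₋₁=1, p₋₂=0, q₋₁=0, q₋₂=1):
  k=0: a=24, p=24, q=1
  k=1: a=9, p=217, q=9
  k=2: a=1, p=241, q=10
  k=3: a=3, p=940, q=39
  k=4: a=7, p=6821, q=283

6821/283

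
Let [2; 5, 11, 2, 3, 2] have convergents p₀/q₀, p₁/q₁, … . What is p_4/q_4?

Using pₖ = aₖpₖ₋₁ + pₖ₋₂, qₖ = aₖqₖ₋₁ + qₖ₋₂ (with p₋₁=1, p₋₂=0, q₋₁=0, q₋₂=1):
  k=0: a=2, p=2, q=1
  k=1: a=5, p=11, q=5
  k=2: a=11, p=123, q=56
  k=3: a=2, p=257, q=117
  k=4: a=3, p=894, q=407

894/407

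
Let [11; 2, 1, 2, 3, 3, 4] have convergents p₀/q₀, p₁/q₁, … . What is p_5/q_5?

Using pₖ = aₖpₖ₋₁ + pₖ₋₂, qₖ = aₖqₖ₋₁ + qₖ₋₂ (with p₋₁=1, p₋₂=0, q₋₁=0, q₋₂=1):
  k=0: a=11, p=11, q=1
  k=1: a=2, p=23, q=2
  k=2: a=1, p=34, q=3
  k=3: a=2, p=91, q=8
  k=4: a=3, p=307, q=27
  k=5: a=3, p=1012, q=89

1012/89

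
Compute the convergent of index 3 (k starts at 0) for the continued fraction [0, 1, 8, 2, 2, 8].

Using pₖ = aₖpₖ₋₁ + pₖ₋₂, qₖ = aₖqₖ₋₁ + qₖ₋₂ (with p₋₁=1, p₋₂=0, q₋₁=0, q₋₂=1):
  k=0: a=0, p=0, q=1
  k=1: a=1, p=1, q=1
  k=2: a=8, p=8, q=9
  k=3: a=2, p=17, q=19

17/19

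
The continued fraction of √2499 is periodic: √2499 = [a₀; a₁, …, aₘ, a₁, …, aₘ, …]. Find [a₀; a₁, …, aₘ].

a₀ = ⌊√2499⌋ = 49.
With m₀=0, d₀=1 and mₖ₊₁ = dₖaₖ − mₖ, dₖ₊₁ = (n − mₖ₊₁²)/dₖ, aₖ₊₁ = ⌊(a₀+mₖ₊₁)/dₖ₊₁⌋:
  k=1: m=49, d=98, a=1
  k=2: m=49, d=1, a=98
d=1 and a=2a₀=98 at k=2, so the next step gives (m, d) = (49, 98) again — its k=1 value — and the period has length 2.

[49; 1, 98]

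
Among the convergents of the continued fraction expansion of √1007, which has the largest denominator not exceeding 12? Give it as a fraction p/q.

√1007 = [31; 1, 2, 1, 2, 1, 62, …] (period length 6).
Convergents:
  p_0/q_0 = 31/1
  p_1/q_1 = 32/1
  p_2/q_2 = 95/3
  p_3/q_3 = 127/4
  p_4/q_4 = 349/11
  p_5/q_5 = 476/15
q_4 = 11 ≤ 12 < 15 = q_5, so the answer is 349/11.

349/11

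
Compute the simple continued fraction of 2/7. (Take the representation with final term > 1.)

2 = 0·7 + 2
7 = 3·2 + 1
2 = 2·1 + 0  (stop)
So 2/7 = [0; 3, 2].

[0; 3, 2]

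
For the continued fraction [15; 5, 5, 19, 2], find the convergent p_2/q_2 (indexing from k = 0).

Using pₖ = aₖpₖ₋₁ + pₖ₋₂, qₖ = aₖqₖ₋₁ + qₖ₋₂ (with p₋₁=1, p₋₂=0, q₋₁=0, q₋₂=1):
  k=0: a=15, p=15, q=1
  k=1: a=5, p=76, q=5
  k=2: a=5, p=395, q=26

395/26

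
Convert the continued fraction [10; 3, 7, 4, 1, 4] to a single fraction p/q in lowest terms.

Fold from the inside: start with 4/1.
  1 + 1/4 = 5/4
  4 + 4/5 = 24/5
  7 + 5/24 = 173/24
  3 + 24/173 = 543/173
  10 + 173/543 = 5603/543

5603/543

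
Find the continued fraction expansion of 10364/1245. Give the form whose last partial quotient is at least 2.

[8; 3, 12, 4, 8]

10364 = 8·1245 + 404
1245 = 3·404 + 33
404 = 12·33 + 8
33 = 4·8 + 1
8 = 8·1 + 0  (stop)
So 10364/1245 = [8; 3, 12, 4, 8].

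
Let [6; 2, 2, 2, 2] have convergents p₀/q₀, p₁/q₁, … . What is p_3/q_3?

Using pₖ = aₖpₖ₋₁ + pₖ₋₂, qₖ = aₖqₖ₋₁ + qₖ₋₂ (with p₋₁=1, p₋₂=0, q₋₁=0, q₋₂=1):
  k=0: a=6, p=6, q=1
  k=1: a=2, p=13, q=2
  k=2: a=2, p=32, q=5
  k=3: a=2, p=77, q=12

77/12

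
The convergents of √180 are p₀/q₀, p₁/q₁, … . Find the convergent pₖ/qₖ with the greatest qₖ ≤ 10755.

51841/3864

√180 = [13; 2, 2, 2, 26, …] (period length 4).
Convergents:
  p_0/q_0 = 13/1
  p_1/q_1 = 27/2
  p_2/q_2 = 67/5
  p_3/q_3 = 161/12
  p_4/q_4 = 4253/317
  p_5/q_5 = 8667/646
  p_6/q_6 = 21587/1609
  p_7/q_7 = 51841/3864
  p_8/q_8 = 1369453/102073
q_7 = 3864 ≤ 10755 < 102073 = q_8, so the answer is 51841/3864.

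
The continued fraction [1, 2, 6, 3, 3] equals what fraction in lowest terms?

199/136

Fold from the inside: start with 3/1.
  3 + 1/3 = 10/3
  6 + 3/10 = 63/10
  2 + 10/63 = 136/63
  1 + 63/136 = 199/136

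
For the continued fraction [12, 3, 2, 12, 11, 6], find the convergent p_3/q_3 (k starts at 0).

1069/87

Using pₖ = aₖpₖ₋₁ + pₖ₋₂, qₖ = aₖqₖ₋₁ + qₖ₋₂ (with p₋₁=1, p₋₂=0, q₋₁=0, q₋₂=1):
  k=0: a=12, p=12, q=1
  k=1: a=3, p=37, q=3
  k=2: a=2, p=86, q=7
  k=3: a=12, p=1069, q=87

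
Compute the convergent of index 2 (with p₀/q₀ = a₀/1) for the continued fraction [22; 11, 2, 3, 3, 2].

508/23

Using pₖ = aₖpₖ₋₁ + pₖ₋₂, qₖ = aₖqₖ₋₁ + qₖ₋₂ (with p₋₁=1, p₋₂=0, q₋₁=0, q₋₂=1):
  k=0: a=22, p=22, q=1
  k=1: a=11, p=243, q=11
  k=2: a=2, p=508, q=23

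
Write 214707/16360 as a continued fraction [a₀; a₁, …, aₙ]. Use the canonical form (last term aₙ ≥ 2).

214707 = 13·16360 + 2027
16360 = 8·2027 + 144
2027 = 14·144 + 11
144 = 13·11 + 1
11 = 11·1 + 0  (stop)
So 214707/16360 = [13; 8, 14, 13, 11].

[13; 8, 14, 13, 11]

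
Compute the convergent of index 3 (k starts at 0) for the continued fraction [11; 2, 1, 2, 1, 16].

91/8

Using pₖ = aₖpₖ₋₁ + pₖ₋₂, qₖ = aₖqₖ₋₁ + qₖ₋₂ (with p₋₁=1, p₋₂=0, q₋₁=0, q₋₂=1):
  k=0: a=11, p=11, q=1
  k=1: a=2, p=23, q=2
  k=2: a=1, p=34, q=3
  k=3: a=2, p=91, q=8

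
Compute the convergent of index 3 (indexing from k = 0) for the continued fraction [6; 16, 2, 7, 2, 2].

Using pₖ = aₖpₖ₋₁ + pₖ₋₂, qₖ = aₖqₖ₋₁ + qₖ₋₂ (with p₋₁=1, p₋₂=0, q₋₁=0, q₋₂=1):
  k=0: a=6, p=6, q=1
  k=1: a=16, p=97, q=16
  k=2: a=2, p=200, q=33
  k=3: a=7, p=1497, q=247

1497/247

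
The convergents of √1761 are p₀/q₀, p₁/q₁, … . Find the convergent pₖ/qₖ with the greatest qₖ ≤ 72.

√1761 = [41; 1, 26, 1, 82, …] (period length 4).
Convergents:
  p_0/q_0 = 41/1
  p_1/q_1 = 42/1
  p_2/q_2 = 1133/27
  p_3/q_3 = 1175/28
  p_4/q_4 = 97483/2323
q_3 = 28 ≤ 72 < 2323 = q_4, so the answer is 1175/28.

1175/28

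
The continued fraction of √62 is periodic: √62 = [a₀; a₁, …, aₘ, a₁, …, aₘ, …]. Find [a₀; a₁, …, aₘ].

a₀ = ⌊√62⌋ = 7.

[7; 1, 6, 1, 14]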